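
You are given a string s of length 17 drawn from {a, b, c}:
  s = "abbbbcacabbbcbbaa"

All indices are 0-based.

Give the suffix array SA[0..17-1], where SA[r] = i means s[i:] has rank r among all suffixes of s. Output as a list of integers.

[16, 15, 0, 8, 6, 14, 13, 1, 2, 9, 3, 10, 4, 11, 7, 5, 12]

rank→(start, suffix):
  0 → (16, 'a')
  1 → (15, 'aa')
  2 → (0, 'abbbbcacabbbcbbaa')
  3 → (8, 'abbbcbbaa')
  4 → (6, 'acabbbcbbaa')
  5 → (14, 'baa')
  6 → (13, 'bbaa')
  7 → (1, 'bbbbcacabbbcbbaa')
  8 → (2, 'bbbcacabbbcbbaa')
  9 → (9, 'bbbcbbaa')
  10 → (3, 'bbcacabbbcbbaa')
  11 → (10, 'bbcbbaa')
  12 → (4, 'bcacabbbcbbaa')
  13 → (11, 'bcbbaa')
  14 → (7, 'cabbbcbbaa')
  15 → (5, 'cacabbbcbbaa')
  16 → (12, 'cbbaa')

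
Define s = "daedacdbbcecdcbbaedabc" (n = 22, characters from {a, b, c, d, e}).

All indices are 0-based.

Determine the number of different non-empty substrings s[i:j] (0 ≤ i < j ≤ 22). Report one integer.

226

sorted suffixes:
  #0 SA[0]=19  'abc'
  #1 SA[1]=4  'acdbbcecdcbbaedabc'
  #2 SA[2]=16  'aedabc'
  #3 SA[3]=1  'aedacdbbcecdcbbaedabc'
  #4 SA[4]=15  'baedabc'
  #5 SA[5]=14  'bbaedabc'
  #6 SA[6]=7  'bbcecdcbbaedabc'
  #7 SA[7]=20  'bc'
  #8 SA[8]=8  'bcecdcbbaedabc'
  #9 SA[9]=21  'c'
  #10 SA[10]=13  'cbbaedabc'
  #11 SA[11]=5  'cdbbcecdcbbaedabc'
  #12 SA[12]=11  'cdcbbaedabc'
  #13 SA[13]=9  'cecdcbbaedabc'
  #14 SA[14]=18  'dabc'
  #15 SA[15]=3  'dacdbbcecdcbbaedabc'
  #16 SA[16]=0  'daedacdbbcecdcbbaedabc'
  #17 SA[17]=6  'dbbcecdcbbaedabc'
  #18 SA[18]=12  'dcbbaedabc'
  #19 SA[19]=10  'ecdcbbaedabc'
  #20 SA[20]=17  'edabc'
  #21 SA[21]=2  'edacdbbcecdcbbaedabc'

SA = [19, 4, 16, 1, 15, 14, 7, 20, 8, 21, 13, 5, 11, 9, 18, 3, 0, 6, 12, 10, 17, 2]
i: (SA[i-1],SA[i]) lcp shared
  1: (19,4) 1 'a'
  2: (4,16) 1 'a'
  3: (16,1) 4 'aeda'
  4: (1,15) 0 ''
  5: (15,14) 1 'b'
  6: (14,7) 2 'bb'
  7: (7,20) 1 'b'
  8: (20,8) 2 'bc'
  9: (8,21) 0 ''
  10: (21,13) 1 'c'
  11: (13,5) 1 'c'
  12: (5,11) 2 'cd'
  13: (11,9) 1 'c'
  14: (9,18) 0 ''
  15: (18,3) 2 'da'
  16: (3,0) 2 'da'
  17: (0,6) 1 'd'
  18: (6,12) 1 'd'
  19: (12,10) 0 ''
  20: (10,17) 1 'e'
  21: (17,2) 3 'eda'

n(n+1)/2 = 22·23/2 = 253
Σ LCP = 0 + 1 + 1 + 4 + 0 + 1 + 2 + 1 + 2 + 0 + 1 + 1 + 2 + 1 + 0 + 2 + 2 + 1 + 1 + 0 + 1 + 3 = 27
distinct = 253 − 27 = 226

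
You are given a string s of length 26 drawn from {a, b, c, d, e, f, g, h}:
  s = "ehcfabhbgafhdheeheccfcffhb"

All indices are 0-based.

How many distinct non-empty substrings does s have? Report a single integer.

327

rank→(start, suffix):
  0 → (4, 'abhbgafhdheeheccfcffhb')
  1 → (9, 'afhdheeheccfcffhb')
  2 → (25, 'b')
  3 → (7, 'bgafhdheeheccfcffhb')
  4 → (5, 'bhbgafhdheeheccfcffhb')
  5 → (18, 'ccfcffhb')
  6 → (2, 'cfabhbgafhdheeheccfcffhb')
  7 → (19, 'cfcffhb')
  8 → (21, 'cffhb')
  9 → (12, 'dheeheccfcffhb')
  10 → (17, 'eccfcffhb')
  11 → (14, 'eeheccfcffhb')
  12 → (0, 'ehcfabhbgafhdheeheccfcffhb')
  13 → (15, 'eheccfcffhb')
  14 → (3, 'fabhbgafhdheeheccfcffhb')
  15 → (20, 'fcffhb')
  16 → (22, 'ffhb')
  17 → (23, 'fhb')
  18 → (10, 'fhdheeheccfcffhb')
  19 → (8, 'gafhdheeheccfcffhb')
  20 → (24, 'hb')
  21 → (6, 'hbgafhdheeheccfcffhb')
  22 → (1, 'hcfabhbgafhdheeheccfcffhb')
  23 → (11, 'hdheeheccfcffhb')
  24 → (16, 'heccfcffhb')
  25 → (13, 'heeheccfcffhb')

SA = [4, 9, 25, 7, 5, 18, 2, 19, 21, 12, 17, 14, 0, 15, 3, 20, 22, 23, 10, 8, 24, 6, 1, 11, 16, 13]
rank  pair      lcp
   1  s[4:],s[9:]  1  'a'
   2  s[9:],s[25:]  0  ''
   3  s[25:],s[7:]  1  'b'
   4  s[7:],s[5:]  1  'b'
   5  s[5:],s[18:]  0  ''
   6  s[18:],s[2:]  1  'c'
   7  s[2:],s[19:]  2  'cf'
   8  s[19:],s[21:]  2  'cf'
   9  s[21:],s[12:]  0  ''
  10  s[12:],s[17:]  0  ''
  11  s[17:],s[14:]  1  'e'
  12  s[14:],s[0:]  1  'e'
  13  s[0:],s[15:]  2  'eh'
  14  s[15:],s[3:]  0  ''
  15  s[3:],s[20:]  1  'f'
  16  s[20:],s[22:]  1  'f'
  17  s[22:],s[23:]  1  'f'
  18  s[23:],s[10:]  2  'fh'
  19  s[10:],s[8:]  0  ''
  20  s[8:],s[24:]  0  ''
  21  s[24:],s[6:]  2  'hb'
  22  s[6:],s[1:]  1  'h'
  23  s[1:],s[11:]  1  'h'
  24  s[11:],s[16:]  1  'h'
  25  s[16:],s[13:]  2  'he'

n(n+1)/2 = 26·27/2 = 351
Σ LCP = 0 + 1 + 0 + 1 + 1 + 0 + 1 + 2 + 2 + 0 + 0 + 1 + 1 + 2 + 0 + 1 + 1 + 1 + 2 + 0 + 0 + 2 + 1 + 1 + 1 + 2 = 24
distinct = 351 − 24 = 327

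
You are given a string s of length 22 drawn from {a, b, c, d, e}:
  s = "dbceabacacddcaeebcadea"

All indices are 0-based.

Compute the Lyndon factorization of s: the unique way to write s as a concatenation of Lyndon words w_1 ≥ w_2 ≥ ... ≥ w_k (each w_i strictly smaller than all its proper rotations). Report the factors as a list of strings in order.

emit factor 1: 'd' (i=0, period=1)
emit factor 2: 'bce' (i=1, period=3)
emit factor 3: 'abacacddcaeebcade' (i=4, period=17)
emit factor 4: 'a' (i=21, period=1)

["d", "bce", "abacacddcaeebcade", "a"]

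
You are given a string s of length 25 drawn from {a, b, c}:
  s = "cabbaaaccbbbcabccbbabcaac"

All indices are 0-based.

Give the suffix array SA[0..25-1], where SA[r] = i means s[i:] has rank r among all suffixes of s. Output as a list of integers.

sorted suffixes:
  #0 SA[0]=4  'aaaccbbbcabccbbabcaac'
  #1 SA[1]=22  'aac'
  #2 SA[2]=5  'aaccbbbcabccbbabcaac'
  #3 SA[3]=1  'abbaaaccbbbcabccbbabcaac'
  #4 SA[4]=19  'abcaac'
  #5 SA[5]=13  'abccbbabcaac'
  #6 SA[6]=23  'ac'
  #7 SA[7]=6  'accbbbcabccbbabcaac'
  #8 SA[8]=3  'baaaccbbbcabccbbabcaac'
  #9 SA[9]=18  'babcaac'
  #10 SA[10]=2  'bbaaaccbbbcabccbbabcaac'
  #11 SA[11]=17  'bbabcaac'
  #12 SA[12]=9  'bbbcabccbbabcaac'
  #13 SA[13]=10  'bbcabccbbabcaac'
  #14 SA[14]=20  'bcaac'
  #15 SA[15]=11  'bcabccbbabcaac'
  #16 SA[16]=14  'bccbbabcaac'
  #17 SA[17]=24  'c'
  #18 SA[18]=21  'caac'
  #19 SA[19]=0  'cabbaaaccbbbcabccbbabcaac'
  #20 SA[20]=12  'cabccbbabcaac'
  #21 SA[21]=16  'cbbabcaac'
  #22 SA[22]=8  'cbbbcabccbbabcaac'
  #23 SA[23]=15  'ccbbabcaac'
  #24 SA[24]=7  'ccbbbcabccbbabcaac'

[4, 22, 5, 1, 19, 13, 23, 6, 3, 18, 2, 17, 9, 10, 20, 11, 14, 24, 21, 0, 12, 16, 8, 15, 7]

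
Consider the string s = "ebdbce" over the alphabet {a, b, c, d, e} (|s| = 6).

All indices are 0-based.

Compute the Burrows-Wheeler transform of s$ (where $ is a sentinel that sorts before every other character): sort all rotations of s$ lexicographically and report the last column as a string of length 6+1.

edebbc$

rank  rotation last
    0  $ebdbce  e
    1  bce$ebd  d
    2  bdbce$e  e
    3  ce$ebdb  b
    4  dbce$eb  b
    5  e$ebdbc  c
    6  ebdbce$  $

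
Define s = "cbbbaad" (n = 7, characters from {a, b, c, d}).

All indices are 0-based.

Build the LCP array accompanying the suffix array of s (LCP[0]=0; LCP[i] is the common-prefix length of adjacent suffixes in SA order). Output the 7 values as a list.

[0, 1, 0, 1, 2, 0, 0]

rank | idx | suffix
   0 |   4 | aad
   1 |   5 | ad
   2 |   3 | baad
   3 |   2 | bbaad
   4 |   1 | bbbaad
   5 |   0 | cbbbaad
   6 |   6 | d

SA = [4, 5, 3, 2, 1, 0, 6]
i: (SA[i-1],SA[i]) lcp shared
  1: (4,5) 1 'a'
  2: (5,3) 0 ''
  3: (3,2) 1 'b'
  4: (2,1) 2 'bb'
  5: (1,0) 0 ''
  6: (0,6) 0 ''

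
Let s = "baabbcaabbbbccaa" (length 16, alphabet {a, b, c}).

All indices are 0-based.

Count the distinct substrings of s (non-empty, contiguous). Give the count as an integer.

109

sorted suffixes:
  #0 SA[0]=15  'a'
  #1 SA[1]=14  'aa'
  #2 SA[2]=6  'aabbbbccaa'
  #3 SA[3]=1  'aabbcaabbbbccaa'
  #4 SA[4]=7  'abbbbccaa'
  #5 SA[5]=2  'abbcaabbbbccaa'
  #6 SA[6]=0  'baabbcaabbbbccaa'
  #7 SA[7]=8  'bbbbccaa'
  #8 SA[8]=9  'bbbccaa'
  #9 SA[9]=3  'bbcaabbbbccaa'
  #10 SA[10]=10  'bbccaa'
  #11 SA[11]=4  'bcaabbbbccaa'
  #12 SA[12]=11  'bccaa'
  #13 SA[13]=13  'caa'
  #14 SA[14]=5  'caabbbbccaa'
  #15 SA[15]=12  'ccaa'

SA = [15, 14, 6, 1, 7, 2, 0, 8, 9, 3, 10, 4, 11, 13, 5, 12]
rank  pair      lcp
   1  s[15:],s[14:]  1  'a'
   2  s[14:],s[6:]  2  'aa'
   3  s[6:],s[1:]  4  'aabb'
   4  s[1:],s[7:]  1  'a'
   5  s[7:],s[2:]  3  'abb'
   6  s[2:],s[0:]  0  ''
   7  s[0:],s[8:]  1  'b'
   8  s[8:],s[9:]  3  'bbb'
   9  s[9:],s[3:]  2  'bb'
  10  s[3:],s[10:]  3  'bbc'
  11  s[10:],s[4:]  1  'b'
  12  s[4:],s[11:]  2  'bc'
  13  s[11:],s[13:]  0  ''
  14  s[13:],s[5:]  3  'caa'
  15  s[5:],s[12:]  1  'c'

n(n+1)/2 = 16·17/2 = 136
Σ LCP = 0 + 1 + 2 + 4 + 1 + 3 + 0 + 1 + 3 + 2 + 3 + 1 + 2 + 0 + 3 + 1 = 27
distinct = 136 − 27 = 109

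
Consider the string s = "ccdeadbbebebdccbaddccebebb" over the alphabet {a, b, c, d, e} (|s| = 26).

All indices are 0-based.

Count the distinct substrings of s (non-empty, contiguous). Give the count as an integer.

rank→(start, suffix):
  0 → (4, 'adbbebebdccbaddccebebb')
  1 → (16, 'addccebebb')
  2 → (25, 'b')
  3 → (15, 'baddccebebb')
  4 → (24, 'bb')
  5 → (6, 'bbebebdccbaddccebebb')
  6 → (11, 'bdccbaddccebebb')
  7 → (22, 'bebb')
  8 → (9, 'bebdccbaddccebebb')
  9 → (7, 'bebebdccbaddccebebb')
  10 → (14, 'cbaddccebebb')
  11 → (13, 'ccbaddccebebb')
  12 → (0, 'ccdeadbbebebdccbaddccebebb')
  13 → (19, 'ccebebb')
  14 → (1, 'cdeadbbebebdccbaddccebebb')
  15 → (20, 'cebebb')
  16 → (5, 'dbbebebdccbaddccebebb')
  17 → (12, 'dccbaddccebebb')
  18 → (18, 'dccebebb')
  19 → (17, 'ddccebebb')
  20 → (2, 'deadbbebebdccbaddccebebb')
  21 → (3, 'eadbbebebdccbaddccebebb')
  22 → (23, 'ebb')
  23 → (10, 'ebdccbaddccebebb')
  24 → (21, 'ebebb')
  25 → (8, 'ebebdccbaddccebebb')

SA = [4, 16, 25, 15, 24, 6, 11, 22, 9, 7, 14, 13, 0, 19, 1, 20, 5, 12, 18, 17, 2, 3, 23, 10, 21, 8]
i: (SA[i-1],SA[i]) lcp shared
  1: (4,16) 2 'ad'
  2: (16,25) 0 ''
  3: (25,15) 1 'b'
  4: (15,24) 1 'b'
  5: (24,6) 2 'bb'
  6: (6,11) 1 'b'
  7: (11,22) 1 'b'
  8: (22,9) 3 'beb'
  9: (9,7) 3 'beb'
  10: (7,14) 0 ''
  11: (14,13) 1 'c'
  12: (13,0) 2 'cc'
  13: (0,19) 2 'cc'
  14: (19,1) 1 'c'
  15: (1,20) 1 'c'
  16: (20,5) 0 ''
  17: (5,12) 1 'd'
  18: (12,18) 3 'dcc'
  19: (18,17) 1 'd'
  20: (17,2) 1 'd'
  21: (2,3) 0 ''
  22: (3,23) 1 'e'
  23: (23,10) 2 'eb'
  24: (10,21) 2 'eb'
  25: (21,8) 4 'ebeb'

n(n+1)/2 = 26·27/2 = 351
Σ LCP = 0 + 2 + 0 + 1 + 1 + 2 + 1 + 1 + 3 + 3 + 0 + 1 + 2 + 2 + 1 + 1 + 0 + 1 + 3 + 1 + 1 + 0 + 1 + 2 + 2 + 4 = 36
distinct = 351 − 36 = 315

315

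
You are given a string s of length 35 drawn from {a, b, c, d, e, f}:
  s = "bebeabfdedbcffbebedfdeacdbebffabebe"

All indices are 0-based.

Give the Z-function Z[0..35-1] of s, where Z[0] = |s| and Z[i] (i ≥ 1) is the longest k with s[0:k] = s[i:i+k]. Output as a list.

Z[0]=35
i=1: outside box; Z[1]=0
i=2: outside box; Z[2]=2 grow→box=[2,4)
i=3: min(r-i=1, Z[1]=0)=0; Z[3]=0
i=4: outside box; Z[4]=0
i=5: outside box; Z[5]=1 grow→box=[5,6)
i=6: outside box; Z[6]=0
i=7: outside box; Z[7]=0
i=8: outside box; Z[8]=0
i=9: outside box; Z[9]=0
i=10: outside box; Z[10]=1 grow→box=[10,11)
i=11: outside box; Z[11]=0
i=12: outside box; Z[12]=0
i=13: outside box; Z[13]=0
i=14: outside box; Z[14]=4 grow→box=[14,18)
i=15: min(r-i=3, Z[1]=0)=0; Z[15]=0
i=16: min(r-i=2, Z[2]=2)=2; Z[16]=2
i=17: min(r-i=1, Z[3]=0)=0; Z[17]=0
i=18: outside box; Z[18]=0
i=19: outside box; Z[19]=0
i=20: outside box; Z[20]=0
i=21: outside box; Z[21]=0
i=22: outside box; Z[22]=0
i=23: outside box; Z[23]=0
i=24: outside box; Z[24]=0
i=25: outside box; Z[25]=3 grow→box=[25,28)
i=26: min(r-i=2, Z[1]=0)=0; Z[26]=0
i=27: min(r-i=1, Z[2]=2)=1; Z[27]=1
i=28: outside box; Z[28]=0
i=29: outside box; Z[29]=0
i=30: outside box; Z[30]=0
i=31: outside box; Z[31]=4 grow→box=[31,35)
i=32: min(r-i=3, Z[1]=0)=0; Z[32]=0
i=33: min(r-i=2, Z[2]=2)=2; Z[33]=2
i=34: min(r-i=1, Z[3]=0)=0; Z[34]=0

[35, 0, 2, 0, 0, 1, 0, 0, 0, 0, 1, 0, 0, 0, 4, 0, 2, 0, 0, 0, 0, 0, 0, 0, 0, 3, 0, 1, 0, 0, 0, 4, 0, 2, 0]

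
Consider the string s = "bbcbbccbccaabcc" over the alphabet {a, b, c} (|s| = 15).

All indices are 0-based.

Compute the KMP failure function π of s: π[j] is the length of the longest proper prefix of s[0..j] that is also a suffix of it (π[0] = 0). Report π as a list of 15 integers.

π[0] = 0
j=1 s[j]='b': π[1]=1 (border 'b')
j=2 s[j]='c': k: 1→0; π[2]=0 (border '')
j=3 s[j]='b': π[3]=1 (border 'b')
j=4 s[j]='b': π[4]=2 (border 'bb')
j=5 s[j]='c': π[5]=3 (border 'bbc')
j=6 s[j]='c': k: 3→0; π[6]=0 (border '')
j=7 s[j]='b': π[7]=1 (border 'b')
j=8 s[j]='c': k: 1→0; π[8]=0 (border '')
j=9 s[j]='c': π[9]=0 (border '')
j=10 s[j]='a': π[10]=0 (border '')
j=11 s[j]='a': π[11]=0 (border '')
j=12 s[j]='b': π[12]=1 (border 'b')
j=13 s[j]='c': k: 1→0; π[13]=0 (border '')
j=14 s[j]='c': π[14]=0 (border '')

[0, 1, 0, 1, 2, 3, 0, 1, 0, 0, 0, 0, 1, 0, 0]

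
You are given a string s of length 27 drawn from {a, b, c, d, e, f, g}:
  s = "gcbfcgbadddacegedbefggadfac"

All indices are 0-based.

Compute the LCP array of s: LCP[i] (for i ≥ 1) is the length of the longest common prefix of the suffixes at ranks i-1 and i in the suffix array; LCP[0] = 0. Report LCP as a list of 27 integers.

[0, 2, 1, 2, 0, 1, 1, 0, 1, 1, 1, 0, 1, 1, 2, 1, 0, 1, 1, 0, 1, 1, 0, 1, 1, 1, 1]

rank | idx | suffix
   0 |  25 | ac
   1 |  11 | acegedbefggadfac
   2 |   7 | adddacegedbefggadfac
   3 |  22 | adfac
   4 |   6 | badddacegedbefggadfac
   5 |  17 | befggadfac
   6 |   2 | bfcgbadddacegedbefggadfac
   7 |  26 | c
   8 |   1 | cbfcgbadddacegedbefggadfac
   9 |  12 | cegedbefggadfac
  10 |   4 | cgbadddacegedbefggadfac
  11 |  10 | dacegedbefggadfac
  12 |  16 | dbefggadfac
  13 |   9 | ddacegedbefggadfac
  14 |   8 | dddacegedbefggadfac
  15 |  23 | dfac
  16 |  15 | edbefggadfac
  17 |  18 | efggadfac
  18 |  13 | egedbefggadfac
  19 |  24 | fac
  20 |   3 | fcgbadddacegedbefggadfac
  21 |  19 | fggadfac
  22 |  21 | gadfac
  23 |   5 | gbadddacegedbefggadfac
  24 |   0 | gcbfcgbadddacegedbefggadfac
  25 |  14 | gedbefggadfac
  26 |  20 | ggadfac

SA = [25, 11, 7, 22, 6, 17, 2, 26, 1, 12, 4, 10, 16, 9, 8, 23, 15, 18, 13, 24, 3, 19, 21, 5, 0, 14, 20]
i: (SA[i-1],SA[i]) lcp shared
  1: (25,11) 2 'ac'
  2: (11,7) 1 'a'
  3: (7,22) 2 'ad'
  4: (22,6) 0 ''
  5: (6,17) 1 'b'
  6: (17,2) 1 'b'
  7: (2,26) 0 ''
  8: (26,1) 1 'c'
  9: (1,12) 1 'c'
  10: (12,4) 1 'c'
  11: (4,10) 0 ''
  12: (10,16) 1 'd'
  13: (16,9) 1 'd'
  14: (9,8) 2 'dd'
  15: (8,23) 1 'd'
  16: (23,15) 0 ''
  17: (15,18) 1 'e'
  18: (18,13) 1 'e'
  19: (13,24) 0 ''
  20: (24,3) 1 'f'
  21: (3,19) 1 'f'
  22: (19,21) 0 ''
  23: (21,5) 1 'g'
  24: (5,0) 1 'g'
  25: (0,14) 1 'g'
  26: (14,20) 1 'g'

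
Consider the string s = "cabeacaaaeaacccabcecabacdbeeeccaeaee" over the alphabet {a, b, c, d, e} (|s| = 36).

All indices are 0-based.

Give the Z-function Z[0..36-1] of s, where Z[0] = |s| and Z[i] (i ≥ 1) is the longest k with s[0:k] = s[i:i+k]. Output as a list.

Z[0]=36
i=1: outside box; Z[1]=0
i=2: outside box; Z[2]=0
i=3: outside box; Z[3]=0
i=4: outside box; Z[4]=0
i=5: outside box; Z[5]=2 extend→box=[5,7)
i=6: min(r-i=1, Z[1]=0)=0; Z[6]=0
i=7: outside box; Z[7]=0
i=8: outside box; Z[8]=0
i=9: outside box; Z[9]=0
i=10: outside box; Z[10]=0
i=11: outside box; Z[11]=0
i=12: outside box; Z[12]=1 extend→box=[12,13)
i=13: outside box; Z[13]=1 extend→box=[13,14)
i=14: outside box; Z[14]=3 extend→box=[14,17)
i=15: min(r-i=2, Z[1]=0)=0; Z[15]=0
i=16: min(r-i=1, Z[2]=0)=0; Z[16]=0
i=17: outside box; Z[17]=1 extend→box=[17,18)
i=18: outside box; Z[18]=0
i=19: outside box; Z[19]=3 extend→box=[19,22)
i=20: min(r-i=2, Z[1]=0)=0; Z[20]=0
i=21: min(r-i=1, Z[2]=0)=0; Z[21]=0
i=22: outside box; Z[22]=0
i=23: outside box; Z[23]=1 extend→box=[23,24)
i=24: outside box; Z[24]=0
i=25: outside box; Z[25]=0
i=26: outside box; Z[26]=0
i=27: outside box; Z[27]=0
i=28: outside box; Z[28]=0
i=29: outside box; Z[29]=1 extend→box=[29,30)
i=30: outside box; Z[30]=2 extend→box=[30,32)
i=31: min(r-i=1, Z[1]=0)=0; Z[31]=0
i=32: outside box; Z[32]=0
i=33: outside box; Z[33]=0
i=34: outside box; Z[34]=0
i=35: outside box; Z[35]=0

[36, 0, 0, 0, 0, 2, 0, 0, 0, 0, 0, 0, 1, 1, 3, 0, 0, 1, 0, 3, 0, 0, 0, 1, 0, 0, 0, 0, 0, 1, 2, 0, 0, 0, 0, 0]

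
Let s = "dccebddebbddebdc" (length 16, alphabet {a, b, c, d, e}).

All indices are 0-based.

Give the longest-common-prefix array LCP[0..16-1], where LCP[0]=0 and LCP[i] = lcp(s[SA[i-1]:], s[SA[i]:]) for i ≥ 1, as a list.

[0, 1, 2, 5, 0, 1, 1, 0, 2, 1, 4, 1, 3, 0, 2, 3]

rank | idx | suffix
   0 |   8 | bbddebdc
   1 |  13 | bdc
   2 |   4 | bddebbddebdc
   3 |   9 | bddebdc
   4 |  15 | c
   5 |   1 | ccebddebbddebdc
   6 |   2 | cebddebbddebdc
   7 |  14 | dc
   8 |   0 | dccebddebbddebdc
   9 |   5 | ddebbddebdc
  10 |  10 | ddebdc
  11 |   6 | debbddebdc
  12 |  11 | debdc
  13 |   7 | ebbddebdc
  14 |  12 | ebdc
  15 |   3 | ebddebbddebdc

SA = [8, 13, 4, 9, 15, 1, 2, 14, 0, 5, 10, 6, 11, 7, 12, 3]
[i] adj suffixes → lcp
  [1] 8/13 → 1 ('b')
  [2] 13/4 → 2 ('bd')
  [3] 4/9 → 5 ('bddeb')
  [4] 9/15 → 0 ('')
  [5] 15/1 → 1 ('c')
  [6] 1/2 → 1 ('c')
  [7] 2/14 → 0 ('')
  [8] 14/0 → 2 ('dc')
  [9] 0/5 → 1 ('d')
  [10] 5/10 → 4 ('ddeb')
  [11] 10/6 → 1 ('d')
  [12] 6/11 → 3 ('deb')
  [13] 11/7 → 0 ('')
  [14] 7/12 → 2 ('eb')
  [15] 12/3 → 3 ('ebd')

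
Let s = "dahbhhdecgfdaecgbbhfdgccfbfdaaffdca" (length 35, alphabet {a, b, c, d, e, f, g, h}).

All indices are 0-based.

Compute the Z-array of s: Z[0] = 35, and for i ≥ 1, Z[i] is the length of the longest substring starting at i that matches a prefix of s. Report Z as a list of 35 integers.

[35, 0, 0, 0, 0, 0, 1, 0, 0, 0, 0, 2, 0, 0, 0, 0, 0, 0, 0, 0, 1, 0, 0, 0, 0, 0, 0, 2, 0, 0, 0, 0, 1, 0, 0]

Z[0]=35
i=1: outside box; Z[1]=0
i=2: outside box; Z[2]=0
i=3: outside box; Z[3]=0
i=4: outside box; Z[4]=0
i=5: outside box; Z[5]=0
i=6: outside box; Z[6]=1 scan→box=[6,7)
i=7: outside box; Z[7]=0
i=8: outside box; Z[8]=0
i=9: outside box; Z[9]=0
i=10: outside box; Z[10]=0
i=11: outside box; Z[11]=2 scan→box=[11,13)
i=12: min(r-i=1, Z[1]=0)=0; Z[12]=0
i=13: outside box; Z[13]=0
i=14: outside box; Z[14]=0
i=15: outside box; Z[15]=0
i=16: outside box; Z[16]=0
i=17: outside box; Z[17]=0
i=18: outside box; Z[18]=0
i=19: outside box; Z[19]=0
i=20: outside box; Z[20]=1 scan→box=[20,21)
i=21: outside box; Z[21]=0
i=22: outside box; Z[22]=0
i=23: outside box; Z[23]=0
i=24: outside box; Z[24]=0
i=25: outside box; Z[25]=0
i=26: outside box; Z[26]=0
i=27: outside box; Z[27]=2 scan→box=[27,29)
i=28: min(r-i=1, Z[1]=0)=0; Z[28]=0
i=29: outside box; Z[29]=0
i=30: outside box; Z[30]=0
i=31: outside box; Z[31]=0
i=32: outside box; Z[32]=1 scan→box=[32,33)
i=33: outside box; Z[33]=0
i=34: outside box; Z[34]=0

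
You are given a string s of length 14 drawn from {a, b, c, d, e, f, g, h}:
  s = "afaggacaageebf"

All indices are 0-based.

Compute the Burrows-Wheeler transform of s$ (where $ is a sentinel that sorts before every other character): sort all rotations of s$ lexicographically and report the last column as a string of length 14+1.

rank  rotation         last
    0  $afaggacaageebf  f
    1  aageebf$afaggac  c
    2  acaageebf$afagg  g
    3  afaggacaageebf$  $
    4  ageebf$afaggaca  a
    5  aggacaageebf$af  f
    6  bf$afaggacaagee  e
    7  caageebf$afagga  a
    8  ebf$afaggacaage  e
    9  eebf$afaggacaag  g
   10  f$afaggacaageeb  b
   11  faggacaageebf$a  a
   12  gacaageebf$afag  g
   13  geebf$afaggacaa  a
   14  ggacaageebf$afa  a

fcg$afeaegbagaa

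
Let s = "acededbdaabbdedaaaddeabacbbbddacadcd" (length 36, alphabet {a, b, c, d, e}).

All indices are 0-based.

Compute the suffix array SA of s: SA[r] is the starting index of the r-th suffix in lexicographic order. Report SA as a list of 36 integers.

[15, 8, 16, 21, 9, 30, 23, 0, 32, 17, 22, 25, 26, 10, 6, 27, 11, 31, 24, 34, 1, 35, 14, 7, 29, 5, 33, 28, 18, 19, 12, 3, 20, 13, 4, 2]

rank→(start, suffix):
  0 → (15, 'aaaddeabacbbbddacadcd')
  1 → (8, 'aabbdedaaaddeabacbbbddacadcd')
  2 → (16, 'aaddeabacbbbddacadcd')
  3 → (21, 'abacbbbddacadcd')
  4 → (9, 'abbdedaaaddeabacbbbddacadcd')
  5 → (30, 'acadcd')
  6 → (23, 'acbbbddacadcd')
  7 → (0, 'acededbdaabbdedaaaddeabacbbbddacadcd')
  8 → (32, 'adcd')
  9 → (17, 'addeabacbbbddacadcd')
  10 → (22, 'bacbbbddacadcd')
  11 → (25, 'bbbddacadcd')
  12 → (26, 'bbddacadcd')
  13 → (10, 'bbdedaaaddeabacbbbddacadcd')
  14 → (6, 'bdaabbdedaaaddeabacbbbddacadcd')
  15 → (27, 'bddacadcd')
  16 → (11, 'bdedaaaddeabacbbbddacadcd')
  17 → (31, 'cadcd')
  18 → (24, 'cbbbddacadcd')
  19 → (34, 'cd')
  20 → (1, 'cededbdaabbdedaaaddeabacbbbddacadcd')
  21 → (35, 'd')
  22 → (14, 'daaaddeabacbbbddacadcd')
  23 → (7, 'daabbdedaaaddeabacbbbddacadcd')
  24 → (29, 'dacadcd')
  25 → (5, 'dbdaabbdedaaaddeabacbbbddacadcd')
  26 → (33, 'dcd')
  27 → (28, 'ddacadcd')
  28 → (18, 'ddeabacbbbddacadcd')
  29 → (19, 'deabacbbbddacadcd')
  30 → (12, 'dedaaaddeabacbbbddacadcd')
  31 → (3, 'dedbdaabbdedaaaddeabacbbbddacadcd')
  32 → (20, 'eabacbbbddacadcd')
  33 → (13, 'edaaaddeabacbbbddacadcd')
  34 → (4, 'edbdaabbdedaaaddeabacbbbddacadcd')
  35 → (2, 'ededbdaabbdedaaaddeabacbbbddacadcd')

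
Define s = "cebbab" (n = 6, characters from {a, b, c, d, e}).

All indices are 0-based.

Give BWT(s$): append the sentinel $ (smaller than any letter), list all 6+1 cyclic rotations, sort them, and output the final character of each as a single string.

rank  rotation last
    0  $cebbab  b
    1  ab$cebb  b
    2  b$cebba  a
    3  bab$ceb  b
    4  bbab$ce  e
    5  cebbab$  $
    6  ebbab$c  c

bbabe$c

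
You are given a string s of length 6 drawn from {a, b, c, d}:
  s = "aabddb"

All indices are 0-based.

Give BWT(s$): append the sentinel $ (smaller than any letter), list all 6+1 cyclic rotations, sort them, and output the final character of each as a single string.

b$adadb

rank  rotation last
    0  $aabddb  b
    1  aabddb$  $
    2  abddb$a  a
    3  b$aabdd  d
    4  bddb$aa  a
    5  db$aabd  d
    6  ddb$aab  b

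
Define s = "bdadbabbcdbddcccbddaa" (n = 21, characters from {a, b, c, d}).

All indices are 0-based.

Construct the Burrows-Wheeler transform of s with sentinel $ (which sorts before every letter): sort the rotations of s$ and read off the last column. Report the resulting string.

rank  rotation                last
    0  $bdadbabbcdbddcccbddaa  a
    1  a$bdadbabbcdbddcccbdda  a
    2  aa$bdadbabbcdbddcccbdd  d
    3  abbcdbddcccbddaa$bdadb  b
    4  adbabbcdbddcccbddaa$bd  d
    5  babbcdbddcccbddaa$bdad  d
    6  bbcdbddcccbddaa$bdadba  a
    7  bcdbddcccbddaa$bdadbab  b
    8  bdadbabbcdbddcccbddaa$  $
    9  bddaa$bdadbabbcdbddccc  c
   10  bddcccbddaa$bdadbabbcd  d
   11  cbddaa$bdadbabbcdbddcc  c
   12  ccbddaa$bdadbabbcdbddc  c
   13  cccbddaa$bdadbabbcdbdd  d
   14  cdbddcccbddaa$bdadbabb  b
   15  daa$bdadbabbcdbddcccbd  d
   16  dadbabbcdbddcccbddaa$b  b
   17  dbabbcdbddcccbddaa$bda  a
   18  dbddcccbddaa$bdadbabbc  c
   19  dcccbddaa$bdadbabbcdbd  d
   20  ddaa$bdadbabbcdbddcccb  b
   21  ddcccbddaa$bdadbabbcdb  b

aadbddab$cdccdbdbacdbb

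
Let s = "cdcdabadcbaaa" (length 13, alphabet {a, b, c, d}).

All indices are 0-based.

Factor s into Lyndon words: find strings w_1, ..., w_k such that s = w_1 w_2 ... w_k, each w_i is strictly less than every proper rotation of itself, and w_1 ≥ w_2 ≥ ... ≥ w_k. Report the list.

emit factor 1: 'cd' (i=0, period=2)
emit factor 2: 'cd' (i=2, period=2)
emit factor 3: 'abadcb' (i=4, period=6)
emit factor 4: 'a' (i=10, period=1)
emit factor 5: 'a' (i=11, period=1)
emit factor 6: 'a' (i=12, period=1)

["cd", "cd", "abadcb", "a", "a", "a"]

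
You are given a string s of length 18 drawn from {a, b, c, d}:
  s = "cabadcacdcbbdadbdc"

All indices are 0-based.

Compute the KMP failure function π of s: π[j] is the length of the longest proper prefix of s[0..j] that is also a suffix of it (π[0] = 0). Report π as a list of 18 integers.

[0, 0, 0, 0, 0, 1, 2, 1, 0, 1, 0, 0, 0, 0, 0, 0, 0, 1]

π[0] = 0
j=1 s[j]='a': π[1]=0 (border '')
j=2 s[j]='b': π[2]=0 (border '')
j=3 s[j]='a': π[3]=0 (border '')
j=4 s[j]='d': π[4]=0 (border '')
j=5 s[j]='c': π[5]=1 (border 'c')
j=6 s[j]='a': π[6]=2 (border 'ca')
j=7 s[j]='c': k: 2→0; π[7]=1 (border 'c')
j=8 s[j]='d': k: 1→0; π[8]=0 (border '')
j=9 s[j]='c': π[9]=1 (border 'c')
j=10 s[j]='b': k: 1→0; π[10]=0 (border '')
j=11 s[j]='b': π[11]=0 (border '')
j=12 s[j]='d': π[12]=0 (border '')
j=13 s[j]='a': π[13]=0 (border '')
j=14 s[j]='d': π[14]=0 (border '')
j=15 s[j]='b': π[15]=0 (border '')
j=16 s[j]='d': π[16]=0 (border '')
j=17 s[j]='c': π[17]=1 (border 'c')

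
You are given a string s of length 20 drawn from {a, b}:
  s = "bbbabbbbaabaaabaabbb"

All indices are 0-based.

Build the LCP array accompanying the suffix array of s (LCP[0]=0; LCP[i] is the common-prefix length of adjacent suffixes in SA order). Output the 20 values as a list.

rank→(start, suffix):
  0 → (11, 'aaabaabbb')
  1 → (8, 'aabaaabaabbb')
  2 → (12, 'aabaabbb')
  3 → (15, 'aabbb')
  4 → (9, 'abaaabaabbb')
  5 → (13, 'abaabbb')
  6 → (16, 'abbb')
  7 → (3, 'abbbbaabaaabaabbb')
  8 → (19, 'b')
  9 → (10, 'baaabaabbb')
  10 → (7, 'baabaaabaabbb')
  11 → (14, 'baabbb')
  12 → (2, 'babbbbaabaaabaabbb')
  13 → (18, 'bb')
  14 → (6, 'bbaabaaabaabbb')
  15 → (1, 'bbabbbbaabaaabaabbb')
  16 → (17, 'bbb')
  17 → (5, 'bbbaabaaabaabbb')
  18 → (0, 'bbbabbbbaabaaabaabbb')
  19 → (4, 'bbbbaabaaabaabbb')

SA = [11, 8, 12, 15, 9, 13, 16, 3, 19, 10, 7, 14, 2, 18, 6, 1, 17, 5, 0, 4]
rank  pair      lcp
   1  s[11:],s[8:]  2  'aa'
   2  s[8:],s[12:]  5  'aabaa'
   3  s[12:],s[15:]  3  'aab'
   4  s[15:],s[9:]  1  'a'
   5  s[9:],s[13:]  4  'abaa'
   6  s[13:],s[16:]  2  'ab'
   7  s[16:],s[3:]  4  'abbb'
   8  s[3:],s[19:]  0  ''
   9  s[19:],s[10:]  1  'b'
  10  s[10:],s[7:]  3  'baa'
  11  s[7:],s[14:]  4  'baab'
  12  s[14:],s[2:]  2  'ba'
  13  s[2:],s[18:]  1  'b'
  14  s[18:],s[6:]  2  'bb'
  15  s[6:],s[1:]  3  'bba'
  16  s[1:],s[17:]  2  'bb'
  17  s[17:],s[5:]  3  'bbb'
  18  s[5:],s[0:]  4  'bbba'
  19  s[0:],s[4:]  3  'bbb'

[0, 2, 5, 3, 1, 4, 2, 4, 0, 1, 3, 4, 2, 1, 2, 3, 2, 3, 4, 3]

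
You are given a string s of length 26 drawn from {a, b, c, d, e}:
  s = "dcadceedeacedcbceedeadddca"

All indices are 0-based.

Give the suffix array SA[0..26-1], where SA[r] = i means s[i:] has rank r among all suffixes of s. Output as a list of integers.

rank | idx | suffix
   0 |  25 | a
   1 |   9 | acedcbceedeadddca
   2 |   2 | adceedeacedcbceedeadddca
   3 |  20 | adddca
   4 |  14 | bceedeadddca
   5 |  24 | ca
   6 |   1 | cadceedeacedcbceedeadddca
   7 |  13 | cbceedeadddca
   8 |  10 | cedcbceedeadddca
   9 |   4 | ceedeacedcbceedeadddca
  10 |  15 | ceedeadddca
  11 |  23 | dca
  12 |   0 | dcadceedeacedcbceedeadddca
  13 |  12 | dcbceedeadddca
  14 |   3 | dceedeacedcbceedeadddca
  15 |  22 | ddca
  16 |  21 | dddca
  17 |   7 | deacedcbceedeadddca
  18 |  18 | deadddca
  19 |   8 | eacedcbceedeadddca
  20 |  19 | eadddca
  21 |  11 | edcbceedeadddca
  22 |   6 | edeacedcbceedeadddca
  23 |  17 | edeadddca
  24 |   5 | eedeacedcbceedeadddca
  25 |  16 | eedeadddca

[25, 9, 2, 20, 14, 24, 1, 13, 10, 4, 15, 23, 0, 12, 3, 22, 21, 7, 18, 8, 19, 11, 6, 17, 5, 16]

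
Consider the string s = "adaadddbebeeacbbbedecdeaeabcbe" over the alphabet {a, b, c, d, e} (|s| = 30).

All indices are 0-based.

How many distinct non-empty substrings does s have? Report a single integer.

430

sorted suffixes:
  #0 SA[0]=2  'aadddbebeeacbbbedecdeaeabcbe'
  #1 SA[1]=25  'abcbe'
  #2 SA[2]=12  'acbbbedecdeaeabcbe'
  #3 SA[3]=0  'adaadddbebeeacbbbedecdeaeabcbe'
  #4 SA[4]=3  'adddbebeeacbbbedecdeaeabcbe'
  #5 SA[5]=23  'aeabcbe'
  #6 SA[6]=14  'bbbedecdeaeabcbe'
  #7 SA[7]=15  'bbedecdeaeabcbe'
  #8 SA[8]=26  'bcbe'
  #9 SA[9]=28  'be'
  #10 SA[10]=7  'bebeeacbbbedecdeaeabcbe'
  #11 SA[11]=16  'bedecdeaeabcbe'
  #12 SA[12]=9  'beeacbbbedecdeaeabcbe'
  #13 SA[13]=13  'cbbbedecdeaeabcbe'
  #14 SA[14]=27  'cbe'
  #15 SA[15]=20  'cdeaeabcbe'
  #16 SA[16]=1  'daadddbebeeacbbbedecdeaeabcbe'
  #17 SA[17]=6  'dbebeeacbbbedecdeaeabcbe'
  #18 SA[18]=5  'ddbebeeacbbbedecdeaeabcbe'
  #19 SA[19]=4  'dddbebeeacbbbedecdeaeabcbe'
  #20 SA[20]=21  'deaeabcbe'
  #21 SA[21]=18  'decdeaeabcbe'
  #22 SA[22]=29  'e'
  #23 SA[23]=24  'eabcbe'
  #24 SA[24]=11  'eacbbbedecdeaeabcbe'
  #25 SA[25]=22  'eaeabcbe'
  #26 SA[26]=8  'ebeeacbbbedecdeaeabcbe'
  #27 SA[27]=19  'ecdeaeabcbe'
  #28 SA[28]=17  'edecdeaeabcbe'
  #29 SA[29]=10  'eeacbbbedecdeaeabcbe'

SA = [2, 25, 12, 0, 3, 23, 14, 15, 26, 28, 7, 16, 9, 13, 27, 20, 1, 6, 5, 4, 21, 18, 29, 24, 11, 22, 8, 19, 17, 10]
rank  pair      lcp
   1  s[2:],s[25:]  1  'a'
   2  s[25:],s[12:]  1  'a'
   3  s[12:],s[0:]  1  'a'
   4  s[0:],s[3:]  2  'ad'
   5  s[3:],s[23:]  1  'a'
   6  s[23:],s[14:]  0  ''
   7  s[14:],s[15:]  2  'bb'
   8  s[15:],s[26:]  1  'b'
   9  s[26:],s[28:]  1  'b'
  10  s[28:],s[7:]  2  'be'
  11  s[7:],s[16:]  2  'be'
  12  s[16:],s[9:]  2  'be'
  13  s[9:],s[13:]  0  ''
  14  s[13:],s[27:]  2  'cb'
  15  s[27:],s[20:]  1  'c'
  16  s[20:],s[1:]  0  ''
  17  s[1:],s[6:]  1  'd'
  18  s[6:],s[5:]  1  'd'
  19  s[5:],s[4:]  2  'dd'
  20  s[4:],s[21:]  1  'd'
  21  s[21:],s[18:]  2  'de'
  22  s[18:],s[29:]  0  ''
  23  s[29:],s[24:]  1  'e'
  24  s[24:],s[11:]  2  'ea'
  25  s[11:],s[22:]  2  'ea'
  26  s[22:],s[8:]  1  'e'
  27  s[8:],s[19:]  1  'e'
  28  s[19:],s[17:]  1  'e'
  29  s[17:],s[10:]  1  'e'

n(n+1)/2 = 30·31/2 = 465
Σ LCP = 0 + 1 + 1 + 1 + 2 + 1 + 0 + 2 + 1 + 1 + 2 + 2 + 2 + 0 + 2 + 1 + 0 + 1 + 1 + 2 + 1 + 2 + 0 + 1 + 2 + 2 + 1 + 1 + 1 + 1 = 35
distinct = 465 − 35 = 430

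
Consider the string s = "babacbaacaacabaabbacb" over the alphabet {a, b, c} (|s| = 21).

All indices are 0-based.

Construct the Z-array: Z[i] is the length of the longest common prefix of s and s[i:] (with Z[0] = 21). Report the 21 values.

[21, 0, 2, 0, 0, 2, 0, 0, 0, 0, 0, 0, 0, 2, 0, 0, 1, 2, 0, 0, 1]

Z[0]=21
i=1: i≥r, start 0; Z[1]=0
i=2: i≥r, start 0; Z[2]=2 grow→box=[2,4)
i=3: min(r-i=1, Z[1]=0)=0; Z[3]=0
i=4: i≥r, start 0; Z[4]=0
i=5: i≥r, start 0; Z[5]=2 grow→box=[5,7)
i=6: min(r-i=1, Z[1]=0)=0; Z[6]=0
i=7: i≥r, start 0; Z[7]=0
i=8: i≥r, start 0; Z[8]=0
i=9: i≥r, start 0; Z[9]=0
i=10: i≥r, start 0; Z[10]=0
i=11: i≥r, start 0; Z[11]=0
i=12: i≥r, start 0; Z[12]=0
i=13: i≥r, start 0; Z[13]=2 grow→box=[13,15)
i=14: min(r-i=1, Z[1]=0)=0; Z[14]=0
i=15: i≥r, start 0; Z[15]=0
i=16: i≥r, start 0; Z[16]=1 grow→box=[16,17)
i=17: i≥r, start 0; Z[17]=2 grow→box=[17,19)
i=18: min(r-i=1, Z[1]=0)=0; Z[18]=0
i=19: i≥r, start 0; Z[19]=0
i=20: i≥r, start 0; Z[20]=1 grow→box=[20,21)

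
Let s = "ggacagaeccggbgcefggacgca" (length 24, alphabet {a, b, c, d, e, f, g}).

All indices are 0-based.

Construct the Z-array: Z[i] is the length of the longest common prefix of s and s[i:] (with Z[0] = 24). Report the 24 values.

Z[0]=24
i=1: outside box; Z[1]=1 extend→box=[1,2)
i=2: outside box; Z[2]=0
i=3: outside box; Z[3]=0
i=4: outside box; Z[4]=0
i=5: outside box; Z[5]=1 extend→box=[5,6)
i=6: outside box; Z[6]=0
i=7: outside box; Z[7]=0
i=8: outside box; Z[8]=0
i=9: outside box; Z[9]=0
i=10: outside box; Z[10]=2 extend→box=[10,12)
i=11: min(r-i=1, Z[1]=1)=1; Z[11]=1
i=12: outside box; Z[12]=0
i=13: outside box; Z[13]=1 extend→box=[13,14)
i=14: outside box; Z[14]=0
i=15: outside box; Z[15]=0
i=16: outside box; Z[16]=0
i=17: outside box; Z[17]=4 extend→box=[17,21)
i=18: min(r-i=3, Z[1]=1)=1; Z[18]=1
i=19: min(r-i=2, Z[2]=0)=0; Z[19]=0
i=20: min(r-i=1, Z[3]=0)=0; Z[20]=0
i=21: outside box; Z[21]=1 extend→box=[21,22)
i=22: outside box; Z[22]=0
i=23: outside box; Z[23]=0

[24, 1, 0, 0, 0, 1, 0, 0, 0, 0, 2, 1, 0, 1, 0, 0, 0, 4, 1, 0, 0, 1, 0, 0]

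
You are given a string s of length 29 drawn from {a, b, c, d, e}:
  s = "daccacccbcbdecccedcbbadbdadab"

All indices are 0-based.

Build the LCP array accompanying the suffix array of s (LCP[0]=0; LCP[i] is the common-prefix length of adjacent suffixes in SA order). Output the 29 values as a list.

rank→(start, suffix):
  0 → (27, 'ab')
  1 → (1, 'accacccbcbdecccedcbbadbdadab')
  2 → (4, 'acccbcbdecccedcbbadbdadab')
  3 → (25, 'adab')
  4 → (21, 'adbdadab')
  5 → (28, 'b')
  6 → (20, 'badbdadab')
  7 → (19, 'bbadbdadab')
  8 → (8, 'bcbdecccedcbbadbdadab')
  9 → (23, 'bdadab')
  10 → (10, 'bdecccedcbbadbdadab')
  11 → (3, 'cacccbcbdecccedcbbadbdadab')
  12 → (18, 'cbbadbdadab')
  13 → (7, 'cbcbdecccedcbbadbdadab')
  14 → (9, 'cbdecccedcbbadbdadab')
  15 → (2, 'ccacccbcbdecccedcbbadbdadab')
  16 → (6, 'ccbcbdecccedcbbadbdadab')
  17 → (5, 'cccbcbdecccedcbbadbdadab')
  18 → (13, 'cccedcbbadbdadab')
  19 → (14, 'ccedcbbadbdadab')
  20 → (15, 'cedcbbadbdadab')
  21 → (26, 'dab')
  22 → (0, 'daccacccbcbdecccedcbbadbdadab')
  23 → (24, 'dadab')
  24 → (22, 'dbdadab')
  25 → (17, 'dcbbadbdadab')
  26 → (11, 'decccedcbbadbdadab')
  27 → (12, 'ecccedcbbadbdadab')
  28 → (16, 'edcbbadbdadab')

SA = [27, 1, 4, 25, 21, 28, 20, 19, 8, 23, 10, 3, 18, 7, 9, 2, 6, 5, 13, 14, 15, 26, 0, 24, 22, 17, 11, 12, 16]
i: (SA[i-1],SA[i]) lcp shared
  1: (27,1) 1 'a'
  2: (1,4) 3 'acc'
  3: (4,25) 1 'a'
  4: (25,21) 2 'ad'
  5: (21,28) 0 ''
  6: (28,20) 1 'b'
  7: (20,19) 1 'b'
  8: (19,8) 1 'b'
  9: (8,23) 1 'b'
  10: (23,10) 2 'bd'
  11: (10,3) 0 ''
  12: (3,18) 1 'c'
  13: (18,7) 2 'cb'
  14: (7,9) 2 'cb'
  15: (9,2) 1 'c'
  16: (2,6) 2 'cc'
  17: (6,5) 2 'cc'
  18: (5,13) 3 'ccc'
  19: (13,14) 2 'cc'
  20: (14,15) 1 'c'
  21: (15,26) 0 ''
  22: (26,0) 2 'da'
  23: (0,24) 2 'da'
  24: (24,22) 1 'd'
  25: (22,17) 1 'd'
  26: (17,11) 1 'd'
  27: (11,12) 0 ''
  28: (12,16) 1 'e'

[0, 1, 3, 1, 2, 0, 1, 1, 1, 1, 2, 0, 1, 2, 2, 1, 2, 2, 3, 2, 1, 0, 2, 2, 1, 1, 1, 0, 1]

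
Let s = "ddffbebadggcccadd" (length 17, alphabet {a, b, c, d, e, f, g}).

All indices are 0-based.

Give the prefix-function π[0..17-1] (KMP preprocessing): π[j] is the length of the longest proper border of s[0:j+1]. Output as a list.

[0, 1, 0, 0, 0, 0, 0, 0, 1, 0, 0, 0, 0, 0, 0, 1, 2]

π[0] = 0
j=1 s[j]='d': π[1]=1 (border 'd')
j=2 s[j]='f': k: 1→0; π[2]=0 (border '')
j=3 s[j]='f': π[3]=0 (border '')
j=4 s[j]='b': π[4]=0 (border '')
j=5 s[j]='e': π[5]=0 (border '')
j=6 s[j]='b': π[6]=0 (border '')
j=7 s[j]='a': π[7]=0 (border '')
j=8 s[j]='d': π[8]=1 (border 'd')
j=9 s[j]='g': k: 1→0; π[9]=0 (border '')
j=10 s[j]='g': π[10]=0 (border '')
j=11 s[j]='c': π[11]=0 (border '')
j=12 s[j]='c': π[12]=0 (border '')
j=13 s[j]='c': π[13]=0 (border '')
j=14 s[j]='a': π[14]=0 (border '')
j=15 s[j]='d': π[15]=1 (border 'd')
j=16 s[j]='d': π[16]=2 (border 'dd')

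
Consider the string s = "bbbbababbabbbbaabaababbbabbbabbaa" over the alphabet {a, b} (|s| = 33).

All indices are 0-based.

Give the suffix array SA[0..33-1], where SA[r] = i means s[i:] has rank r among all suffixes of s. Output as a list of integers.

rank | idx | suffix
   0 |  32 | a
   1 |  31 | aa
   2 |  14 | aabaababbbabbbabbaa
   3 |  17 | aababbbabbbabbaa
   4 |  15 | abaababbbabbbabbaa
   5 |   4 | ababbabbbbaabaababbbabbbabbaa
   6 |  18 | ababbbabbbabbaa
   7 |  28 | abbaa
   8 |   6 | abbabbbbaabaababbbabbbabbaa
   9 |  24 | abbbabbaa
  10 |  20 | abbbabbbabbaa
  11 |   9 | abbbbaabaababbbabbbabbaa
  12 |  30 | baa
  13 |  13 | baabaababbbabbbabbaa
  14 |  16 | baababbbabbbabbaa
  15 |   3 | bababbabbbbaabaababbbabbbabbaa
  16 |  27 | babbaa
  17 |   5 | babbabbbbaabaababbbabbbabbaa
  18 |  23 | babbbabbaa
  19 |  19 | babbbabbbabbaa
  20 |   8 | babbbbaabaababbbabbbabbaa
  21 |  29 | bbaa
  22 |  12 | bbaabaababbbabbbabbaa
  23 |   2 | bbababbabbbbaabaababbbabbbabbaa
  24 |  26 | bbabbaa
  25 |  22 | bbabbbabbaa
  26 |   7 | bbabbbbaabaababbbabbbabbaa
  27 |  11 | bbbaabaababbbabbbabbaa
  28 |   1 | bbbababbabbbbaabaababbbabbbabbaa
  29 |  25 | bbbabbaa
  30 |  21 | bbbabbbabbaa
  31 |  10 | bbbbaabaababbbabbbabbaa
  32 |   0 | bbbbababbabbbbaabaababbbabbbabbaa

[32, 31, 14, 17, 15, 4, 18, 28, 6, 24, 20, 9, 30, 13, 16, 3, 27, 5, 23, 19, 8, 29, 12, 2, 26, 22, 7, 11, 1, 25, 21, 10, 0]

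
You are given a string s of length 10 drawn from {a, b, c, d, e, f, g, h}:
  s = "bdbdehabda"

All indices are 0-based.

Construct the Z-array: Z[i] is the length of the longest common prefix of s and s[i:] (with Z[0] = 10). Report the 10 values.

Z[0]=10
i=1: i≥r, start 0; Z[1]=0
i=2: i≥r, start 0; Z[2]=2 extend→box=[2,4)
i=3: min(r-i=1, Z[1]=0)=0; Z[3]=0
i=4: i≥r, start 0; Z[4]=0
i=5: i≥r, start 0; Z[5]=0
i=6: i≥r, start 0; Z[6]=0
i=7: i≥r, start 0; Z[7]=2 extend→box=[7,9)
i=8: min(r-i=1, Z[1]=0)=0; Z[8]=0
i=9: i≥r, start 0; Z[9]=0

[10, 0, 2, 0, 0, 0, 0, 2, 0, 0]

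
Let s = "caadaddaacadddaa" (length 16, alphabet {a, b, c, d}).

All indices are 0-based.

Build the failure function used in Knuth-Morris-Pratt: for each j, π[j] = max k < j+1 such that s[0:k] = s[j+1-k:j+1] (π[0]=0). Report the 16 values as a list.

π[0] = 0
j=1 s[j]='a': π[1]=0 (border '')
j=2 s[j]='a': π[2]=0 (border '')
j=3 s[j]='d': π[3]=0 (border '')
j=4 s[j]='a': π[4]=0 (border '')
j=5 s[j]='d': π[5]=0 (border '')
j=6 s[j]='d': π[6]=0 (border '')
j=7 s[j]='a': π[7]=0 (border '')
j=8 s[j]='a': π[8]=0 (border '')
j=9 s[j]='c': π[9]=1 (border 'c')
j=10 s[j]='a': π[10]=2 (border 'ca')
j=11 s[j]='d': k: 2→0; π[11]=0 (border '')
j=12 s[j]='d': π[12]=0 (border '')
j=13 s[j]='d': π[13]=0 (border '')
j=14 s[j]='a': π[14]=0 (border '')
j=15 s[j]='a': π[15]=0 (border '')

[0, 0, 0, 0, 0, 0, 0, 0, 0, 1, 2, 0, 0, 0, 0, 0]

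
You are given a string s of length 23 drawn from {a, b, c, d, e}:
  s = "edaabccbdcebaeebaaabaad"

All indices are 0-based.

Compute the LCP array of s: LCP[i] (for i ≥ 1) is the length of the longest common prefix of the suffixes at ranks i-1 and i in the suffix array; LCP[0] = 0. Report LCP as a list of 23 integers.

rank | idx | suffix
   0 |  16 | aaabaad
   1 |  17 | aabaad
   2 |   2 | aabccbdcebaeebaaabaad
   3 |  20 | aad
   4 |  18 | abaad
   5 |   3 | abccbdcebaeebaaabaad
   6 |  21 | ad
   7 |  12 | aeebaaabaad
   8 |  15 | baaabaad
   9 |  19 | baad
  10 |  11 | baeebaaabaad
  11 |   4 | bccbdcebaeebaaabaad
  12 |   7 | bdcebaeebaaabaad
  13 |   6 | cbdcebaeebaaabaad
  14 |   5 | ccbdcebaeebaaabaad
  15 |   9 | cebaeebaaabaad
  16 |  22 | d
  17 |   1 | daabccbdcebaeebaaabaad
  18 |   8 | dcebaeebaaabaad
  19 |  14 | ebaaabaad
  20 |  10 | ebaeebaaabaad
  21 |   0 | edaabccbdcebaeebaaabaad
  22 |  13 | eebaaabaad

SA = [16, 17, 2, 20, 18, 3, 21, 12, 15, 19, 11, 4, 7, 6, 5, 9, 22, 1, 8, 14, 10, 0, 13]
rank  pair      lcp
   1  s[16:],s[17:]  2  'aa'
   2  s[17:],s[2:]  3  'aab'
   3  s[2:],s[20:]  2  'aa'
   4  s[20:],s[18:]  1  'a'
   5  s[18:],s[3:]  2  'ab'
   6  s[3:],s[21:]  1  'a'
   7  s[21:],s[12:]  1  'a'
   8  s[12:],s[15:]  0  ''
   9  s[15:],s[19:]  3  'baa'
  10  s[19:],s[11:]  2  'ba'
  11  s[11:],s[4:]  1  'b'
  12  s[4:],s[7:]  1  'b'
  13  s[7:],s[6:]  0  ''
  14  s[6:],s[5:]  1  'c'
  15  s[5:],s[9:]  1  'c'
  16  s[9:],s[22:]  0  ''
  17  s[22:],s[1:]  1  'd'
  18  s[1:],s[8:]  1  'd'
  19  s[8:],s[14:]  0  ''
  20  s[14:],s[10:]  3  'eba'
  21  s[10:],s[0:]  1  'e'
  22  s[0:],s[13:]  1  'e'

[0, 2, 3, 2, 1, 2, 1, 1, 0, 3, 2, 1, 1, 0, 1, 1, 0, 1, 1, 0, 3, 1, 1]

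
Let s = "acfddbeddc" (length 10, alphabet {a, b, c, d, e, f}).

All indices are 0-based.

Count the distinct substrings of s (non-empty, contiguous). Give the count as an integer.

50

sorted suffixes:
  #0 SA[0]=0  'acfddbeddc'
  #1 SA[1]=5  'beddc'
  #2 SA[2]=9  'c'
  #3 SA[3]=1  'cfddbeddc'
  #4 SA[4]=4  'dbeddc'
  #5 SA[5]=8  'dc'
  #6 SA[6]=3  'ddbeddc'
  #7 SA[7]=7  'ddc'
  #8 SA[8]=6  'eddc'
  #9 SA[9]=2  'fddbeddc'

SA = [0, 5, 9, 1, 4, 8, 3, 7, 6, 2]
rank  pair      lcp
   1  s[0:],s[5:]  0  ''
   2  s[5:],s[9:]  0  ''
   3  s[9:],s[1:]  1  'c'
   4  s[1:],s[4:]  0  ''
   5  s[4:],s[8:]  1  'd'
   6  s[8:],s[3:]  1  'd'
   7  s[3:],s[7:]  2  'dd'
   8  s[7:],s[6:]  0  ''
   9  s[6:],s[2:]  0  ''

n(n+1)/2 = 10·11/2 = 55
Σ LCP = 0 + 0 + 0 + 1 + 0 + 1 + 1 + 2 + 0 + 0 = 5
distinct = 55 − 5 = 50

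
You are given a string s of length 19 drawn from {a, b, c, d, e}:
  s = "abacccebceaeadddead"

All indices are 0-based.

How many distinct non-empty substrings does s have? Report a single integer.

169

sorted suffixes:
  #0 SA[0]=0  'abacccebceaeadddead'
  #1 SA[1]=2  'acccebceaeadddead'
  #2 SA[2]=17  'ad'
  #3 SA[3]=12  'adddead'
  #4 SA[4]=10  'aeadddead'
  #5 SA[5]=1  'bacccebceaeadddead'
  #6 SA[6]=7  'bceaeadddead'
  #7 SA[7]=3  'cccebceaeadddead'
  #8 SA[8]=4  'ccebceaeadddead'
  #9 SA[9]=8  'ceaeadddead'
  #10 SA[10]=5  'cebceaeadddead'
  #11 SA[11]=18  'd'
  #12 SA[12]=13  'dddead'
  #13 SA[13]=14  'ddead'
  #14 SA[14]=15  'dead'
  #15 SA[15]=16  'ead'
  #16 SA[16]=11  'eadddead'
  #17 SA[17]=9  'eaeadddead'
  #18 SA[18]=6  'ebceaeadddead'

SA = [0, 2, 17, 12, 10, 1, 7, 3, 4, 8, 5, 18, 13, 14, 15, 16, 11, 9, 6]
[i] adj suffixes → lcp
  [1] 0/2 → 1 ('a')
  [2] 2/17 → 1 ('a')
  [3] 17/12 → 2 ('ad')
  [4] 12/10 → 1 ('a')
  [5] 10/1 → 0 ('')
  [6] 1/7 → 1 ('b')
  [7] 7/3 → 0 ('')
  [8] 3/4 → 2 ('cc')
  [9] 4/8 → 1 ('c')
  [10] 8/5 → 2 ('ce')
  [11] 5/18 → 0 ('')
  [12] 18/13 → 1 ('d')
  [13] 13/14 → 2 ('dd')
  [14] 14/15 → 1 ('d')
  [15] 15/16 → 0 ('')
  [16] 16/11 → 3 ('ead')
  [17] 11/9 → 2 ('ea')
  [18] 9/6 → 1 ('e')

n(n+1)/2 = 19·20/2 = 190
Σ LCP = 0 + 1 + 1 + 2 + 1 + 0 + 1 + 0 + 2 + 1 + 2 + 0 + 1 + 2 + 1 + 0 + 3 + 2 + 1 = 21
distinct = 190 − 21 = 169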